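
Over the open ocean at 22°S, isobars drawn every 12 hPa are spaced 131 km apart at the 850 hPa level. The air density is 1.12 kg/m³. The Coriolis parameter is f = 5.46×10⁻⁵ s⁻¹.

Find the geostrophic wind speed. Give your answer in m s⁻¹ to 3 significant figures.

Pressure gradient: |∂P/∂n| = 1200 Pa / 131000 m = 9.16×10⁻³ Pa/m
Geostrophic balance (pressure-gradient force = Coriolis force):
V_g = (1/(fρ)) |∂P/∂n| = 9.16×10⁻³ / (5.46×10⁻⁵ × 1.12) = 150 m/s

150 m s⁻¹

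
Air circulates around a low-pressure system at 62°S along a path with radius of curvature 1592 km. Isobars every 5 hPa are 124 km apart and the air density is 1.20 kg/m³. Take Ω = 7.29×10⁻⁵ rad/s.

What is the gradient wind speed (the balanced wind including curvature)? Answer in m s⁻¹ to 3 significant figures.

Coriolis parameter at 62°S:
f = 2Ω sin φ = 2 × 7.29×10⁻⁵ × sin 62° = 1.29×10⁻⁴ s⁻¹
Pressure gradient: |∂P/∂n| = 500 Pa / 124000 m = 4.03×10⁻³ Pa/m
Geostrophic speed: V_g = |∂P/∂n|/(fρ) = 4.03×10⁻³/(1.29×10⁻⁴ × 1.20) = 26.1 m/s
Around a low, centrifugal force acts outward with Coriolis, so pressure-gradient force balances both:
(1/ρ)|∂P/∂n| = fV + V²/R  →  V² + fR·V − fR·V_g = 0
With fR = 1.29×10⁻⁴ × 1592×10³ m = 205 m/s:
V = [−fR + √((fR)² + 4 fR V_g)]/2 = [−205 + √(205² + 4×205×26.1)]/2 = 23.4 m/s
Subgeostrophic (V < V_g = 26.1 m/s), as expected around a low.

23.4 m s⁻¹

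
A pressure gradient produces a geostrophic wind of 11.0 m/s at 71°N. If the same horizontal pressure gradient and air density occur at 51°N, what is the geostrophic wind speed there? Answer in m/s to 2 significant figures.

With the same pressure gradient and density, V_g ∝ 1/f ∝ 1/sin φ.
V₂ = V₁ · sin φ₁ / sin φ₂ = 11.0 × sin 71° / sin 51°
V₂ = 11.0 × 0.9455/0.7771 = 13 m/s

13 m/s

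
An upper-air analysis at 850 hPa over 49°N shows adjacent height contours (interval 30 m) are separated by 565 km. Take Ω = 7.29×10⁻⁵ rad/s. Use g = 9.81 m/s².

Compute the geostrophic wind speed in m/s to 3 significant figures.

Coriolis parameter at 49°N:
f = 2Ω sin φ = 2 × 7.29×10⁻⁵ × sin 49° = 1.10×10⁻⁴ s⁻¹
Height gradient: |∂Z/∂n| = 30 m / 565000 m = 5.31×10⁻⁵
On a pressure surface, geostrophic balance gives V_g = (g/f)|∂Z/∂n|:
V_g = 9.81 × 5.31×10⁻⁵ / 1.10×10⁻⁴ = 4.73 m/s

4.73 m/s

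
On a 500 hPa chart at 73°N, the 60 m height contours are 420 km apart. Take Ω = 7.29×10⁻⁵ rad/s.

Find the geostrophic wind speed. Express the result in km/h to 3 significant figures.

36.2 km/h

Coriolis parameter at 73°N:
f = 2Ω sin φ = 2 × 7.29×10⁻⁵ × sin 73° = 1.39×10⁻⁴ s⁻¹
Height gradient: |∂Z/∂n| = 60 m / 420000 m = 1.43×10⁻⁴
On a pressure surface, geostrophic balance gives V_g = (g/f)|∂Z/∂n|:
V_g = 9.81 × 1.43×10⁻⁴ / 1.39×10⁻⁴ = 10.1 m/s
Converting: 10.1 m/s × 3.6 = 36.2 km/h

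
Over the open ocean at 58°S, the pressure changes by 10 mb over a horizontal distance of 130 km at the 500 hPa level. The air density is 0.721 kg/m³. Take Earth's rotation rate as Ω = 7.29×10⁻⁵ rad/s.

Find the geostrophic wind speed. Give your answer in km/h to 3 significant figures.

311 km/h

Coriolis parameter at 58°S:
f = 2Ω sin φ = 2 × 7.29×10⁻⁵ × sin 58° = 1.24×10⁻⁴ s⁻¹
Pressure gradient: |∂P/∂n| = 1000 Pa / 130000 m = 7.69×10⁻³ Pa/m
Geostrophic balance (pressure-gradient force = Coriolis force):
V_g = (1/(fρ)) |∂P/∂n| = 7.69×10⁻³ / (1.24×10⁻⁴ × 0.721) = 86.3 m/s
Converting: 86.3 m/s × 3.6 = 311 km/h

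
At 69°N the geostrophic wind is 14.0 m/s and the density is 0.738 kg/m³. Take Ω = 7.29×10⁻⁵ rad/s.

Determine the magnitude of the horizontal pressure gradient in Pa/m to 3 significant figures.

1.41×10⁻³ Pa/m

Coriolis parameter at 69°N:
f = 2Ω sin φ = 2 × 7.29×10⁻⁵ × sin 69° = 1.36×10⁻⁴ s⁻¹
Geostrophic balance rearranged: |∂P/∂n| = f ρ V_g
|∂P/∂n| = 1.36×10⁻⁴ × 0.738 × 14.0 = 1.41×10⁻³ Pa/m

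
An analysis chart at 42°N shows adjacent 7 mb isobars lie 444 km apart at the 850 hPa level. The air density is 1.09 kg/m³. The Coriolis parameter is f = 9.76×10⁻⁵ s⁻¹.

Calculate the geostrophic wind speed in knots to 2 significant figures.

29 knots

Pressure gradient: |∂P/∂n| = 700 Pa / 444000 m = 1.58×10⁻³ Pa/m
Geostrophic balance (pressure-gradient force = Coriolis force):
V_g = (1/(fρ)) |∂P/∂n| = 1.58×10⁻³ / (9.76×10⁻⁵ × 1.09) = 14.8 m/s
Converting: 14.8 m/s × 1.944 = 29 knots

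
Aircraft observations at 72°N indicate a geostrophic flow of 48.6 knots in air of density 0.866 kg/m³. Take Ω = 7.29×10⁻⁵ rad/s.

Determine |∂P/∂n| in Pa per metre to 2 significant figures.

3.0×10⁻³ Pa/m

Coriolis parameter at 72°N:
f = 2Ω sin φ = 2 × 7.29×10⁻⁵ × sin 72° = 1.39×10⁻⁴ s⁻¹
Wind speed in SI: 48.6 knots = 25.0 m/s
Geostrophic balance rearranged: |∂P/∂n| = f ρ V_g
|∂P/∂n| = 1.39×10⁻⁴ × 0.866 × 25.0 = 3.00×10⁻³ Pa/m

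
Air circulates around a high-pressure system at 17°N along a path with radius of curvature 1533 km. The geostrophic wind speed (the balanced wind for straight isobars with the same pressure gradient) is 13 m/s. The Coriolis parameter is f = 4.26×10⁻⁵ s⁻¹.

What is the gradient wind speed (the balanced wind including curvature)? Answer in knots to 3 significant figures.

Around a high, pressure-gradient force acts outward with centrifugal, so Coriolis balances both:
fV = (1/ρ)|∂P/∂n| + V²/R  →  V² − fR·V + fR·V_g = 0
With fR = 4.26×10⁻⁵ × 1533×10³ m = 65.3 m/s:
V = [fR − √((fR)² − 4 fR V_g)]/2 = [65.3 − √(65.3² − 4×65.3×13)]/2 = 17.9 m/s
Supergeostrophic (V > V_g = 13 m/s), as expected around a high.
Converting: 17.9 m/s × 1.944 = 34.8 knots

34.8 knots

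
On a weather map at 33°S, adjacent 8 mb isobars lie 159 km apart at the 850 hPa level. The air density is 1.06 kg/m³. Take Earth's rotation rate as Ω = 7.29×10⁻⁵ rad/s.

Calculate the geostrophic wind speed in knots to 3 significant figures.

Coriolis parameter at 33°S:
f = 2Ω sin φ = 2 × 7.29×10⁻⁵ × sin 33° = 7.94×10⁻⁵ s⁻¹
Pressure gradient: |∂P/∂n| = 800 Pa / 159000 m = 5.03×10⁻³ Pa/m
Geostrophic balance (pressure-gradient force = Coriolis force):
V_g = (1/(fρ)) |∂P/∂n| = 5.03×10⁻³ / (7.94×10⁻⁵ × 1.06) = 59.8 m/s
Converting: 59.8 m/s × 1.944 = 116 knots

116 knots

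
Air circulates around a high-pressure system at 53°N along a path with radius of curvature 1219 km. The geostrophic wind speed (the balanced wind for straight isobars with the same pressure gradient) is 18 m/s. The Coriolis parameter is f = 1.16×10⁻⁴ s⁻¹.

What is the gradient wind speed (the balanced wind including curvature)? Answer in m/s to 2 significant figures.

21 m/s

Around a high, pressure-gradient force acts outward with centrifugal, so Coriolis balances both:
fV = (1/ρ)|∂P/∂n| + V²/R  →  V² − fR·V + fR·V_g = 0
With fR = 1.16×10⁻⁴ × 1219×10³ m = 141 m/s:
V = [fR − √((fR)² − 4 fR V_g)]/2 = [141 − √(141² − 4×141×18)]/2 = 21.2 m/s
Supergeostrophic (V > V_g = 18 m/s), as expected around a high.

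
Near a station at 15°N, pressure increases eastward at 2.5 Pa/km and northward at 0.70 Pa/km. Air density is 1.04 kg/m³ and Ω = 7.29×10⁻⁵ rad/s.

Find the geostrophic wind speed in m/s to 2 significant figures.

Coriolis parameter at 15°N:
f = 2Ω sin φ = 2 × 7.29×10⁻⁵ × sin 15° = 3.77×10⁻⁵ s⁻¹
Component geostrophic relations (x east, y north):
u_g = −(1/(fρ)) ∂P/∂y,  v_g = (1/(fρ)) ∂P/∂x
u_g = −(0.70×10⁻³)/(3.77×10⁻⁵ × 1.04) = −17.8 m/s;  v_g = (2.5×10⁻³)/(3.77×10⁻⁵ × 1.04) = 63.7 m/s
|V_g| = √(u_g² + v_g²) = 66.2 m/s

66 m/s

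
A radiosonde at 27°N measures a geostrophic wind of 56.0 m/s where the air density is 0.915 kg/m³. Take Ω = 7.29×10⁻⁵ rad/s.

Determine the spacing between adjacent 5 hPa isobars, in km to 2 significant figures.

150 km

Coriolis parameter at 27°N:
f = 2Ω sin φ = 2 × 7.29×10⁻⁵ × sin 27° = 6.62×10⁻⁵ s⁻¹
Geostrophic balance rearranged: |∂P/∂n| = f ρ V_g
|∂P/∂n| = 6.62×10⁻⁵ × 0.915 × 56.0 = 3.39×10⁻³ Pa/m
Isobar spacing: Δn = ΔP/|∂P/∂n| = 500 Pa / 3.39×10⁻³ Pa/m = 147420 m ≈ 150 km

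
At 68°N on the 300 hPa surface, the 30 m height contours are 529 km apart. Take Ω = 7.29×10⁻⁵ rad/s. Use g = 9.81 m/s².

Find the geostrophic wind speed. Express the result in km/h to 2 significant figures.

Coriolis parameter at 68°N:
f = 2Ω sin φ = 2 × 7.29×10⁻⁵ × sin 68° = 1.35×10⁻⁴ s⁻¹
Height gradient: |∂Z/∂n| = 30 m / 529000 m = 5.67×10⁻⁵
On a pressure surface, geostrophic balance gives V_g = (g/f)|∂Z/∂n|:
V_g = 9.81 × 5.67×10⁻⁵ / 1.35×10⁻⁴ = 4.12 m/s
Converting: 4.12 m/s × 3.6 = 15 km/h

15 km/h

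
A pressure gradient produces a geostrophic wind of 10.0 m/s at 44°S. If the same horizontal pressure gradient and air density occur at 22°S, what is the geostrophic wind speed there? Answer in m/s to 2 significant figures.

With the same pressure gradient and density, V_g ∝ 1/f ∝ 1/sin φ.
V₂ = V₁ · sin φ₁ / sin φ₂ = 10.0 × sin 44° / sin 22°
V₂ = 10.0 × 0.6947/0.3746 = 19 m/s

19 m/s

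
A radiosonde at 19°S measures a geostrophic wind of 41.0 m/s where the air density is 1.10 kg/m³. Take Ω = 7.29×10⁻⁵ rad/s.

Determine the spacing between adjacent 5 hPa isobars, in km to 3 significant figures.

234 km

Coriolis parameter at 19°S:
f = 2Ω sin φ = 2 × 7.29×10⁻⁵ × sin 19° = 4.75×10⁻⁵ s⁻¹
Geostrophic balance rearranged: |∂P/∂n| = f ρ V_g
|∂P/∂n| = 4.75×10⁻⁵ × 1.10 × 41.0 = 2.14×10⁻³ Pa/m
Isobar spacing: Δn = ΔP/|∂P/∂n| = 500 Pa / 2.14×10⁻³ Pa/m = 233558 m ≈ 234 km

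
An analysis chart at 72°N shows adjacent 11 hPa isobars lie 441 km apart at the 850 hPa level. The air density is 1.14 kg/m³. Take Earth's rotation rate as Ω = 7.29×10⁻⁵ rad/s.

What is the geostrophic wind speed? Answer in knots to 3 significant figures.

30.7 knots

Coriolis parameter at 72°N:
f = 2Ω sin φ = 2 × 7.29×10⁻⁵ × sin 72° = 1.39×10⁻⁴ s⁻¹
Pressure gradient: |∂P/∂n| = 1100 Pa / 441000 m = 2.49×10⁻³ Pa/m
Geostrophic balance (pressure-gradient force = Coriolis force):
V_g = (1/(fρ)) |∂P/∂n| = 2.49×10⁻³ / (1.39×10⁻⁴ × 1.14) = 15.8 m/s
Converting: 15.8 m/s × 1.944 = 30.7 knots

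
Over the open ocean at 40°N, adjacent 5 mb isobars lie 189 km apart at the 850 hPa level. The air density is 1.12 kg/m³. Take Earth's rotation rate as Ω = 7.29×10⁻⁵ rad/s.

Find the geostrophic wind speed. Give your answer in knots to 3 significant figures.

49.0 knots

Coriolis parameter at 40°N:
f = 2Ω sin φ = 2 × 7.29×10⁻⁵ × sin 40° = 9.37×10⁻⁵ s⁻¹
Pressure gradient: |∂P/∂n| = 500 Pa / 189000 m = 2.65×10⁻³ Pa/m
Geostrophic balance (pressure-gradient force = Coriolis force):
V_g = (1/(fρ)) |∂P/∂n| = 2.65×10⁻³ / (9.37×10⁻⁵ × 1.12) = 25.2 m/s
Converting: 25.2 m/s × 1.944 = 49.0 knots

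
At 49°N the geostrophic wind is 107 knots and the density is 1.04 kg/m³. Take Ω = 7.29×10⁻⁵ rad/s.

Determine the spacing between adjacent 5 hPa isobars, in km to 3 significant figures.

79.4 km

Coriolis parameter at 49°N:
f = 2Ω sin φ = 2 × 7.29×10⁻⁵ × sin 49° = 1.10×10⁻⁴ s⁻¹
Wind speed in SI: 107 knots = 55.0 m/s
Geostrophic balance rearranged: |∂P/∂n| = f ρ V_g
|∂P/∂n| = 1.10×10⁻⁴ × 1.04 × 55.0 = 6.30×10⁻³ Pa/m
Isobar spacing: Δn = ΔP/|∂P/∂n| = 500 Pa / 6.30×10⁻³ Pa/m = 79374 m ≈ 79.4 km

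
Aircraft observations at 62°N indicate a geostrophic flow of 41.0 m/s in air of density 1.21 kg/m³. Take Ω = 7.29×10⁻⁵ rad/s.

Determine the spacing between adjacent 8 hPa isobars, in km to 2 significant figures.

130 km

Coriolis parameter at 62°N:
f = 2Ω sin φ = 2 × 7.29×10⁻⁵ × sin 62° = 1.29×10⁻⁴ s⁻¹
Geostrophic balance rearranged: |∂P/∂n| = f ρ V_g
|∂P/∂n| = 1.29×10⁻⁴ × 1.21 × 41.0 = 6.39×10⁻³ Pa/m
Isobar spacing: Δn = ΔP/|∂P/∂n| = 800 Pa / 6.39×10⁻³ Pa/m = 125265 m ≈ 130 km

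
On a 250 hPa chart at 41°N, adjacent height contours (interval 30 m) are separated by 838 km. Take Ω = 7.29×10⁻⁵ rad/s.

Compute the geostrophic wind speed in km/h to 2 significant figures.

13 km/h

Coriolis parameter at 41°N:
f = 2Ω sin φ = 2 × 7.29×10⁻⁵ × sin 41° = 9.57×10⁻⁵ s⁻¹
Height gradient: |∂Z/∂n| = 30 m / 838000 m = 3.58×10⁻⁵
On a pressure surface, geostrophic balance gives V_g = (g/f)|∂Z/∂n|:
V_g = 9.81 × 3.58×10⁻⁵ / 9.57×10⁻⁵ = 3.67 m/s
Converting: 3.67 m/s × 3.6 = 13 km/h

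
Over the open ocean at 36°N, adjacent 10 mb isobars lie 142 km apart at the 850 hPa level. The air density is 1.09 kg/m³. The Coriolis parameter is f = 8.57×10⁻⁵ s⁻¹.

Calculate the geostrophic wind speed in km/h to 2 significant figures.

Pressure gradient: |∂P/∂n| = 1000 Pa / 142000 m = 7.04×10⁻³ Pa/m
Geostrophic balance (pressure-gradient force = Coriolis force):
V_g = (1/(fρ)) |∂P/∂n| = 7.04×10⁻³ / (8.57×10⁻⁵ × 1.09) = 75.4 m/s
Converting: 75.4 m/s × 3.6 = 270 km/h

270 km/h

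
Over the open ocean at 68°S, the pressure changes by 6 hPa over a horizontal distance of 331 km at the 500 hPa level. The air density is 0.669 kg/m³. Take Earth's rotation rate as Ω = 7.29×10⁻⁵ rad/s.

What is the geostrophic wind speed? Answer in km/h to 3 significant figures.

72.2 km/h

Coriolis parameter at 68°S:
f = 2Ω sin φ = 2 × 7.29×10⁻⁵ × sin 68° = 1.35×10⁻⁴ s⁻¹
Pressure gradient: |∂P/∂n| = 600 Pa / 331000 m = 1.81×10⁻³ Pa/m
Geostrophic balance (pressure-gradient force = Coriolis force):
V_g = (1/(fρ)) |∂P/∂n| = 1.81×10⁻³ / (1.35×10⁻⁴ × 0.669) = 20.0 m/s
Converting: 20.0 m/s × 3.6 = 72.2 km/h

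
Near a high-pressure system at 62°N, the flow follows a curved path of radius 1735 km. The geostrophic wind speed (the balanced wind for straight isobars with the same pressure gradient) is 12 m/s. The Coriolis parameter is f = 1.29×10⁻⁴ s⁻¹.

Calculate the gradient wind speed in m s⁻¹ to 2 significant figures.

Around a high, pressure-gradient force acts outward with centrifugal, so Coriolis balances both:
fV = (1/ρ)|∂P/∂n| + V²/R  →  V² − fR·V + fR·V_g = 0
With fR = 1.29×10⁻⁴ × 1735×10³ m = 224 m/s:
V = [fR − √((fR)² − 4 fR V_g)]/2 = [224 − √(224² − 4×224×12)]/2 = 12.7 m/s
Supergeostrophic (V > V_g = 12 m/s), as expected around a high.

13 m s⁻¹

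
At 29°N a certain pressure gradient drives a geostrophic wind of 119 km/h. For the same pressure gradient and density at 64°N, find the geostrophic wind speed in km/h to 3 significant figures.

64.2 km/h

With the same pressure gradient and density, V_g ∝ 1/f ∝ 1/sin φ.
V₂ = V₁ · sin φ₁ / sin φ₂ = 119 × sin 29° / sin 64°
V₂ = 119 × 0.4848/0.8988 = 64.2 km/h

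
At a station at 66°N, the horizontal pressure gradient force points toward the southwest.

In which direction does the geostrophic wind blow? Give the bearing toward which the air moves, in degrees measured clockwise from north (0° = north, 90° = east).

The pressure-gradient force points toward the southwest (bearing 225°).
Geostrophic balance: in the Northern Hemisphere the Coriolis force deflects motion to the right, so the geostrophic wind blows 90° to the right of the pressure-gradient force (low pressure on the left).
Rotating 225° by 90° clockwise gives 315° — the wind blows toward the northwest.

315°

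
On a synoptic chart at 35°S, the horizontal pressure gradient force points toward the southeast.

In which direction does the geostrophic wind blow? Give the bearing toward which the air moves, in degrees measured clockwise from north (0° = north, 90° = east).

The pressure-gradient force points toward the southeast (bearing 135°).
Geostrophic balance: in the Southern Hemisphere the Coriolis force deflects motion to the left, so the geostrophic wind blows 90° to the left of the pressure-gradient force (low pressure on the right).
Rotating 135° by 90° counterclockwise gives 045° — the wind blows toward the northeast.

045°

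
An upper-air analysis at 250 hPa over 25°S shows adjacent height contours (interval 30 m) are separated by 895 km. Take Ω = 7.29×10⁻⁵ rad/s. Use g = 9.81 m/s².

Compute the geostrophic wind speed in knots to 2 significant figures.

Coriolis parameter at 25°S:
f = 2Ω sin φ = 2 × 7.29×10⁻⁵ × sin 25° = 6.16×10⁻⁵ s⁻¹
Height gradient: |∂Z/∂n| = 30 m / 895000 m = 3.35×10⁻⁵
On a pressure surface, geostrophic balance gives V_g = (g/f)|∂Z/∂n|:
V_g = 9.81 × 3.35×10⁻⁵ / 6.16×10⁻⁵ = 5.34 m/s
Converting: 5.34 m/s × 1.944 = 10 knots

10 knots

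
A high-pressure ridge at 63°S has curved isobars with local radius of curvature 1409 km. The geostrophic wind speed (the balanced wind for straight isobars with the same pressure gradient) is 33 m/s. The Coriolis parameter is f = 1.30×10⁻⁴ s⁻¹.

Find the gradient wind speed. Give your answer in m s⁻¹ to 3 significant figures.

Around a high, pressure-gradient force acts outward with centrifugal, so Coriolis balances both:
fV = (1/ρ)|∂P/∂n| + V²/R  →  V² − fR·V + fR·V_g = 0
With fR = 1.30×10⁻⁴ × 1409×10³ m = 183 m/s:
V = [fR − √((fR)² − 4 fR V_g)]/2 = [183 − √(183² − 4×183×33)]/2 = 43.2 m/s
Supergeostrophic (V > V_g = 33 m/s), as expected around a high.

43.2 m s⁻¹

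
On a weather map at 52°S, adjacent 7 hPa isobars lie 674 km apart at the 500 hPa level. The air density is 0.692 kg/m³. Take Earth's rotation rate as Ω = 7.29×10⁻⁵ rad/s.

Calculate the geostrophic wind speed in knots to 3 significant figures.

Coriolis parameter at 52°S:
f = 2Ω sin φ = 2 × 7.29×10⁻⁵ × sin 52° = 1.15×10⁻⁴ s⁻¹
Pressure gradient: |∂P/∂n| = 700 Pa / 674000 m = 1.04×10⁻³ Pa/m
Geostrophic balance (pressure-gradient force = Coriolis force):
V_g = (1/(fρ)) |∂P/∂n| = 1.04×10⁻³ / (1.15×10⁻⁴ × 0.692) = 13.1 m/s
Converting: 13.1 m/s × 1.944 = 25.4 knots

25.4 knots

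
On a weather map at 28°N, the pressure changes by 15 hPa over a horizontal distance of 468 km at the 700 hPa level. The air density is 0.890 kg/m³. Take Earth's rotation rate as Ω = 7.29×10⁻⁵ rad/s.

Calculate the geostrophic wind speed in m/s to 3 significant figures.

52.6 m/s

Coriolis parameter at 28°N:
f = 2Ω sin φ = 2 × 7.29×10⁻⁵ × sin 28° = 6.84×10⁻⁵ s⁻¹
Pressure gradient: |∂P/∂n| = 1500 Pa / 468000 m = 3.21×10⁻³ Pa/m
Geostrophic balance (pressure-gradient force = Coriolis force):
V_g = (1/(fρ)) |∂P/∂n| = 3.21×10⁻³ / (6.84×10⁻⁵ × 0.890) = 52.6 m/s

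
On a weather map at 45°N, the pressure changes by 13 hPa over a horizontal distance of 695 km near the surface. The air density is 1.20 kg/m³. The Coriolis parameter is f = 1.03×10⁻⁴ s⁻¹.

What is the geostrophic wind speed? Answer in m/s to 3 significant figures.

Pressure gradient: |∂P/∂n| = 1300 Pa / 695000 m = 1.87×10⁻³ Pa/m
Geostrophic balance (pressure-gradient force = Coriolis force):
V_g = (1/(fρ)) |∂P/∂n| = 1.87×10⁻³ / (1.03×10⁻⁴ × 1.20) = 15.1 m/s

15.1 m/s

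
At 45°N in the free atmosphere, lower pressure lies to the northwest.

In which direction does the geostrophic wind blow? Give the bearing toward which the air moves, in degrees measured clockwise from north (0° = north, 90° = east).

The pressure-gradient force points toward the northwest (bearing 315°).
Geostrophic balance: in the Northern Hemisphere the Coriolis force deflects motion to the right, so the geostrophic wind blows 90° to the right of the pressure-gradient force (low pressure on the left).
Rotating 315° by 90° clockwise gives 045° — the wind blows toward the northeast.

045°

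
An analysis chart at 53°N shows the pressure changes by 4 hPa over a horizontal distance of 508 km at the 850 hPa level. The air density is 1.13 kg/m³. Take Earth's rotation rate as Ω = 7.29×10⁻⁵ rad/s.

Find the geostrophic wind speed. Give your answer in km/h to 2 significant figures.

Coriolis parameter at 53°N:
f = 2Ω sin φ = 2 × 7.29×10⁻⁵ × sin 53° = 1.16×10⁻⁴ s⁻¹
Pressure gradient: |∂P/∂n| = 400 Pa / 508000 m = 7.87×10⁻⁴ Pa/m
Geostrophic balance (pressure-gradient force = Coriolis force):
V_g = (1/(fρ)) |∂P/∂n| = 7.87×10⁻⁴ / (1.16×10⁻⁴ × 1.13) = 5.98 m/s
Converting: 5.98 m/s × 3.6 = 22 km/h

22 km/h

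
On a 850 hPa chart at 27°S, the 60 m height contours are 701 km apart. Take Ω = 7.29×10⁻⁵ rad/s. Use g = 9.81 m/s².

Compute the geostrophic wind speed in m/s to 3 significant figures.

12.7 m/s

Coriolis parameter at 27°S:
f = 2Ω sin φ = 2 × 7.29×10⁻⁵ × sin 27° = 6.62×10⁻⁵ s⁻¹
Height gradient: |∂Z/∂n| = 60 m / 701000 m = 8.56×10⁻⁵
On a pressure surface, geostrophic balance gives V_g = (g/f)|∂Z/∂n|:
V_g = 9.81 × 8.56×10⁻⁵ / 6.62×10⁻⁵ = 12.7 m/s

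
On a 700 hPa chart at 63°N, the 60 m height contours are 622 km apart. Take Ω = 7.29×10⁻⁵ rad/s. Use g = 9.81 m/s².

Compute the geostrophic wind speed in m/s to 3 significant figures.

7.28 m/s

Coriolis parameter at 63°N:
f = 2Ω sin φ = 2 × 7.29×10⁻⁵ × sin 63° = 1.30×10⁻⁴ s⁻¹
Height gradient: |∂Z/∂n| = 60 m / 622000 m = 9.65×10⁻⁵
On a pressure surface, geostrophic balance gives V_g = (g/f)|∂Z/∂n|:
V_g = 9.81 × 9.65×10⁻⁵ / 1.30×10⁻⁴ = 7.28 m/s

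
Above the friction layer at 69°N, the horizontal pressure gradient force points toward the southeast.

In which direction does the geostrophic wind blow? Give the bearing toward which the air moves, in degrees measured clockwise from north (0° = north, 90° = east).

The pressure-gradient force points toward the southeast (bearing 135°).
Geostrophic balance: in the Northern Hemisphere the Coriolis force deflects motion to the right, so the geostrophic wind blows 90° to the right of the pressure-gradient force (low pressure on the left).
Rotating 135° by 90° clockwise gives 225° — the wind blows toward the southwest.

225°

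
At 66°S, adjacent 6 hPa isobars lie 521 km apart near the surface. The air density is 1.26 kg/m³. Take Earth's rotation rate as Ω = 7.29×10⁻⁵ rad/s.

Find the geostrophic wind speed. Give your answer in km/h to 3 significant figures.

Coriolis parameter at 66°S:
f = 2Ω sin φ = 2 × 7.29×10⁻⁵ × sin 66° = 1.33×10⁻⁴ s⁻¹
Pressure gradient: |∂P/∂n| = 600 Pa / 521000 m = 1.15×10⁻³ Pa/m
Geostrophic balance (pressure-gradient force = Coriolis force):
V_g = (1/(fρ)) |∂P/∂n| = 1.15×10⁻³ / (1.33×10⁻⁴ × 1.26) = 6.86 m/s
Converting: 6.86 m/s × 3.6 = 24.7 km/h

24.7 km/h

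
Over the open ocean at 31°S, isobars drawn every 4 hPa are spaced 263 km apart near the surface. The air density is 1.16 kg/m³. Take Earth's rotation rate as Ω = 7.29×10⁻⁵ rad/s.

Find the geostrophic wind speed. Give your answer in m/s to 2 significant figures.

Coriolis parameter at 31°S:
f = 2Ω sin φ = 2 × 7.29×10⁻⁵ × sin 31° = 7.51×10⁻⁵ s⁻¹
Pressure gradient: |∂P/∂n| = 400 Pa / 263000 m = 1.52×10⁻³ Pa/m
Geostrophic balance (pressure-gradient force = Coriolis force):
V_g = (1/(fρ)) |∂P/∂n| = 1.52×10⁻³ / (7.51×10⁻⁵ × 1.16) = 17.5 m/s

17 m/s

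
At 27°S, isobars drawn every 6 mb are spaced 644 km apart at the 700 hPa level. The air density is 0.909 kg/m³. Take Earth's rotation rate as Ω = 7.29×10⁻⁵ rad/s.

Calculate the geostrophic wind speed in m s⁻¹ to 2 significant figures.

15 m s⁻¹

Coriolis parameter at 27°S:
f = 2Ω sin φ = 2 × 7.29×10⁻⁵ × sin 27° = 6.62×10⁻⁵ s⁻¹
Pressure gradient: |∂P/∂n| = 600 Pa / 644000 m = 9.32×10⁻⁴ Pa/m
Geostrophic balance (pressure-gradient force = Coriolis force):
V_g = (1/(fρ)) |∂P/∂n| = 9.32×10⁻⁴ / (6.62×10⁻⁵ × 0.909) = 15.5 m/s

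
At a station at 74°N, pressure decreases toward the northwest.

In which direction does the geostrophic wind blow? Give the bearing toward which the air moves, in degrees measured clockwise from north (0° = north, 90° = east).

The pressure-gradient force points toward the northwest (bearing 315°).
Geostrophic balance: in the Northern Hemisphere the Coriolis force deflects motion to the right, so the geostrophic wind blows 90° to the right of the pressure-gradient force (low pressure on the left).
Rotating 315° by 90° clockwise gives 045° — the wind blows toward the northeast.

045°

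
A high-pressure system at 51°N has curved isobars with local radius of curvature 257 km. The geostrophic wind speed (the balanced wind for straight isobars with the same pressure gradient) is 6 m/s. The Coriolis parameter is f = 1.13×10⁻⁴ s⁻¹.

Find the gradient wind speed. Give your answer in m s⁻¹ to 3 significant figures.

Around a high, pressure-gradient force acts outward with centrifugal, so Coriolis balances both:
fV = (1/ρ)|∂P/∂n| + V²/R  →  V² − fR·V + fR·V_g = 0
With fR = 1.13×10⁻⁴ × 257×10³ m = 29.0 m/s:
V = [fR − √((fR)² − 4 fR V_g)]/2 = [29.0 − √(29.0² − 4×29.0×6)]/2 = 8.47 m/s
Supergeostrophic (V > V_g = 6 m/s), as expected around a high.

8.47 m s⁻¹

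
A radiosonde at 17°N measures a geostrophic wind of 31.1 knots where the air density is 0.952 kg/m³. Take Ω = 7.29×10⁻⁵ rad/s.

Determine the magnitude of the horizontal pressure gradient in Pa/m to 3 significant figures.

Coriolis parameter at 17°N:
f = 2Ω sin φ = 2 × 7.29×10⁻⁵ × sin 17° = 4.26×10⁻⁵ s⁻¹
Wind speed in SI: 31.1 knots = 16.0 m/s
Geostrophic balance rearranged: |∂P/∂n| = f ρ V_g
|∂P/∂n| = 4.26×10⁻⁵ × 0.952 × 16.0 = 6.49×10⁻⁴ Pa/m

6.49×10⁻⁴ Pa/m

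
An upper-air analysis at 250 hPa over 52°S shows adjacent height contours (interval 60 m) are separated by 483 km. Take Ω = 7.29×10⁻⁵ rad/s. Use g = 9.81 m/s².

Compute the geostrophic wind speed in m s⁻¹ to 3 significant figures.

Coriolis parameter at 52°S:
f = 2Ω sin φ = 2 × 7.29×10⁻⁵ × sin 52° = 1.15×10⁻⁴ s⁻¹
Height gradient: |∂Z/∂n| = 60 m / 483000 m = 1.24×10⁻⁴
On a pressure surface, geostrophic balance gives V_g = (g/f)|∂Z/∂n|:
V_g = 9.81 × 1.24×10⁻⁴ / 1.15×10⁻⁴ = 10.6 m/s

10.6 m s⁻¹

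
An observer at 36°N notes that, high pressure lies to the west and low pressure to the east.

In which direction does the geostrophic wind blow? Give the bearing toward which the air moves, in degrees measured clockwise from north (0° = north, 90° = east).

180°

The pressure-gradient force points toward the east (bearing 090°).
Geostrophic balance: in the Northern Hemisphere the Coriolis force deflects motion to the right, so the geostrophic wind blows 90° to the right of the pressure-gradient force (low pressure on the left).
Rotating 090° by 90° clockwise gives 180° — the wind blows toward the south.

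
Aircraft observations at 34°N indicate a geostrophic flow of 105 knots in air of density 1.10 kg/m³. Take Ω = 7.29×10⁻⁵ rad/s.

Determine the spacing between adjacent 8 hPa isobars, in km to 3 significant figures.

165 km

Coriolis parameter at 34°N:
f = 2Ω sin φ = 2 × 7.29×10⁻⁵ × sin 34° = 8.15×10⁻⁵ s⁻¹
Wind speed in SI: 105 knots = 54.0 m/s
Geostrophic balance rearranged: |∂P/∂n| = f ρ V_g
|∂P/∂n| = 8.15×10⁻⁵ × 1.10 × 54.0 = 4.84×10⁻³ Pa/m
Isobar spacing: Δn = ΔP/|∂P/∂n| = 800 Pa / 4.84×10⁻³ Pa/m = 165139 m ≈ 165 km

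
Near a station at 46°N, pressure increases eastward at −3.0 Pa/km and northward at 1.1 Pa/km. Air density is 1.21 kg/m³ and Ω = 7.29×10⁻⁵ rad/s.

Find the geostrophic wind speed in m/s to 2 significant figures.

25 m/s

Coriolis parameter at 46°N:
f = 2Ω sin φ = 2 × 7.29×10⁻⁵ × sin 46° = 1.05×10⁻⁴ s⁻¹
Component geostrophic relations (x east, y north):
u_g = −(1/(fρ)) ∂P/∂y,  v_g = (1/(fρ)) ∂P/∂x
u_g = −(1.1×10⁻³)/(1.05×10⁻⁴ × 1.21) = −8.67 m/s;  v_g = (−3.0×10⁻³)/(1.05×10⁻⁴ × 1.21) = −23.6 m/s
|V_g| = √(u_g² + v_g²) = 25.2 m/s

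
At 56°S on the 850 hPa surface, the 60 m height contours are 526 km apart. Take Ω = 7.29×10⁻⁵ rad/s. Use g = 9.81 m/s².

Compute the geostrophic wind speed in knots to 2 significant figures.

18 knots

Coriolis parameter at 56°S:
f = 2Ω sin φ = 2 × 7.29×10⁻⁵ × sin 56° = 1.21×10⁻⁴ s⁻¹
Height gradient: |∂Z/∂n| = 60 m / 526000 m = 1.14×10⁻⁴
On a pressure surface, geostrophic balance gives V_g = (g/f)|∂Z/∂n|:
V_g = 9.81 × 1.14×10⁻⁴ / 1.21×10⁻⁴ = 9.26 m/s
Converting: 9.26 m/s × 1.944 = 18 knots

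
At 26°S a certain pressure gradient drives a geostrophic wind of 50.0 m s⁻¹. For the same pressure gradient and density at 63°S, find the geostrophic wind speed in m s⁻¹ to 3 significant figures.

With the same pressure gradient and density, V_g ∝ 1/f ∝ 1/sin φ.
V₂ = V₁ · sin φ₁ / sin φ₂ = 50.0 × sin 26° / sin 63°
V₂ = 50.0 × 0.4384/0.8910 = 24.6 m s⁻¹

24.6 m s⁻¹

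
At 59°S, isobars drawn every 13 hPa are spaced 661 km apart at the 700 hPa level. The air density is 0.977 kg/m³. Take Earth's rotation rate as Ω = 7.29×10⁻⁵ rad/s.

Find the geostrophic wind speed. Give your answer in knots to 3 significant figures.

31.3 knots

Coriolis parameter at 59°S:
f = 2Ω sin φ = 2 × 7.29×10⁻⁵ × sin 59° = 1.25×10⁻⁴ s⁻¹
Pressure gradient: |∂P/∂n| = 1300 Pa / 661000 m = 1.97×10⁻³ Pa/m
Geostrophic balance (pressure-gradient force = Coriolis force):
V_g = (1/(fρ)) |∂P/∂n| = 1.97×10⁻³ / (1.25×10⁻⁴ × 0.977) = 16.1 m/s
Converting: 16.1 m/s × 1.944 = 31.3 knots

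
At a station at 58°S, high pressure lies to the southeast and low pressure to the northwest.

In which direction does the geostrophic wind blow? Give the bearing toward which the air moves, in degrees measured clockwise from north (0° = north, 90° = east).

The pressure-gradient force points toward the northwest (bearing 315°).
Geostrophic balance: in the Southern Hemisphere the Coriolis force deflects motion to the left, so the geostrophic wind blows 90° to the left of the pressure-gradient force (low pressure on the right).
Rotating 315° by 90° counterclockwise gives 225° — the wind blows toward the southwest.

225°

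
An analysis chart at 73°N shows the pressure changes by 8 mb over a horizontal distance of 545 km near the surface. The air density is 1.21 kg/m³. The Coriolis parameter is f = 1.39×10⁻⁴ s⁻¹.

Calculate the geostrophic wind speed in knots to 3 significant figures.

17.0 knots

Pressure gradient: |∂P/∂n| = 800 Pa / 545000 m = 1.47×10⁻³ Pa/m
Geostrophic balance (pressure-gradient force = Coriolis force):
V_g = (1/(fρ)) |∂P/∂n| = 1.47×10⁻³ / (1.39×10⁻⁴ × 1.21) = 8.73 m/s
Converting: 8.73 m/s × 1.944 = 17.0 knots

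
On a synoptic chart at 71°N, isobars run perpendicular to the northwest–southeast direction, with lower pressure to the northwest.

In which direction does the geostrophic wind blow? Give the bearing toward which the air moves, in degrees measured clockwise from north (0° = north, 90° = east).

The pressure-gradient force points toward the northwest (bearing 315°).
Geostrophic balance: in the Northern Hemisphere the Coriolis force deflects motion to the right, so the geostrophic wind blows 90° to the right of the pressure-gradient force (low pressure on the left).
Rotating 315° by 90° clockwise gives 045° — the wind blows toward the northeast.

045°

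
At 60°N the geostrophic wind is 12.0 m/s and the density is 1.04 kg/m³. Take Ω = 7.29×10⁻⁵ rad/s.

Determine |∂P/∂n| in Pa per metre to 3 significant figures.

Coriolis parameter at 60°N:
f = 2Ω sin φ = 2 × 7.29×10⁻⁵ × sin 60° = 1.26×10⁻⁴ s⁻¹
Geostrophic balance rearranged: |∂P/∂n| = f ρ V_g
|∂P/∂n| = 1.26×10⁻⁴ × 1.04 × 12.0 = 1.58×10⁻³ Pa/m

1.58×10⁻³ Pa/m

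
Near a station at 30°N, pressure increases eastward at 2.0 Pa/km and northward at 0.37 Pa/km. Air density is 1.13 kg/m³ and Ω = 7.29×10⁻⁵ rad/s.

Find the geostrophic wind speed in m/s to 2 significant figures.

25 m/s

Coriolis parameter at 30°N:
f = 2Ω sin φ = 2 × 7.29×10⁻⁵ × sin 30° = 7.29×10⁻⁵ s⁻¹
Component geostrophic relations (x east, y north):
u_g = −(1/(fρ)) ∂P/∂y,  v_g = (1/(fρ)) ∂P/∂x
u_g = −(0.37×10⁻³)/(7.29×10⁻⁵ × 1.13) = −4.49 m/s;  v_g = (2.0×10⁻³)/(7.29×10⁻⁵ × 1.13) = 24.3 m/s
|V_g| = √(u_g² + v_g²) = 24.7 m/s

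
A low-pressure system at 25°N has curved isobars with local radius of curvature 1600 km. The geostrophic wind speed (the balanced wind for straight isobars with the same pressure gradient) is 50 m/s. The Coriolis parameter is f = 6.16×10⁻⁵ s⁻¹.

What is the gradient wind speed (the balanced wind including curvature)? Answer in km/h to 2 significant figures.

Around a low, centrifugal force acts outward with Coriolis, so pressure-gradient force balances both:
(1/ρ)|∂P/∂n| = fV + V²/R  →  V² + fR·V − fR·V_g = 0
With fR = 6.16×10⁻⁵ × 1600×10³ m = 98.6 m/s:
V = [−fR + √((fR)² + 4 fR V_g)]/2 = [−98.6 + √(98.6² + 4×98.6×50)]/2 = 36.5 m/s
Subgeostrophic (V < V_g = 50 m/s), as expected around a low.
Converting: 36.5 m/s × 3.6 = 130 km/h

130 km/h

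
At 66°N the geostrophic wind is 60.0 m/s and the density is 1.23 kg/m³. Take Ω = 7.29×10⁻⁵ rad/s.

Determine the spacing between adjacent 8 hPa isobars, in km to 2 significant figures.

Coriolis parameter at 66°N:
f = 2Ω sin φ = 2 × 7.29×10⁻⁵ × sin 66° = 1.33×10⁻⁴ s⁻¹
Geostrophic balance rearranged: |∂P/∂n| = f ρ V_g
|∂P/∂n| = 1.33×10⁻⁴ × 1.23 × 60.0 = 9.83×10⁻³ Pa/m
Isobar spacing: Δn = ΔP/|∂P/∂n| = 800 Pa / 9.83×10⁻³ Pa/m = 81385 m ≈ 81 km

81 km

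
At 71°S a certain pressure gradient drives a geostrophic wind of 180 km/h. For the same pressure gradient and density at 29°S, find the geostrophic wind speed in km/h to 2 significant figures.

With the same pressure gradient and density, V_g ∝ 1/f ∝ 1/sin φ.
V₂ = V₁ · sin φ₁ / sin φ₂ = 180 × sin 71° / sin 29°
V₂ = 180 × 0.9455/0.4848 = 350 km/h

350 km/h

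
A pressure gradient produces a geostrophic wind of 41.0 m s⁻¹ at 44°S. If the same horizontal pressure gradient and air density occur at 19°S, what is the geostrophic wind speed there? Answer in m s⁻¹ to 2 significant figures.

87 m s⁻¹

With the same pressure gradient and density, V_g ∝ 1/f ∝ 1/sin φ.
V₂ = V₁ · sin φ₁ / sin φ₂ = 41.0 × sin 44° / sin 19°
V₂ = 41.0 × 0.6947/0.3256 = 87 m s⁻¹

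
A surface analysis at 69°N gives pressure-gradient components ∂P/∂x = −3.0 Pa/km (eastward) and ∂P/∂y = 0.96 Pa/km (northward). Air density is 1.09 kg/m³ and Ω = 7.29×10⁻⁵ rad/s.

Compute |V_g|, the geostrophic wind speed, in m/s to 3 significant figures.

21.2 m/s

Coriolis parameter at 69°N:
f = 2Ω sin φ = 2 × 7.29×10⁻⁵ × sin 69° = 1.36×10⁻⁴ s⁻¹
Component geostrophic relations (x east, y north):
u_g = −(1/(fρ)) ∂P/∂y,  v_g = (1/(fρ)) ∂P/∂x
u_g = −(0.96×10⁻³)/(1.36×10⁻⁴ × 1.09) = −6.47 m/s;  v_g = (−3.0×10⁻³)/(1.36×10⁻⁴ × 1.09) = −20.2 m/s
|V_g| = √(u_g² + v_g²) = 21.2 m/s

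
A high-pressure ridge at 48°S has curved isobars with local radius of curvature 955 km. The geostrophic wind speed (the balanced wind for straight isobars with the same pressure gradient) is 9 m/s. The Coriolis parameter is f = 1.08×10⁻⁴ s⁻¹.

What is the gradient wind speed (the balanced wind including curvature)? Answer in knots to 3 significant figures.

19.4 knots

Around a high, pressure-gradient force acts outward with centrifugal, so Coriolis balances both:
fV = (1/ρ)|∂P/∂n| + V²/R  →  V² − fR·V + fR·V_g = 0
With fR = 1.08×10⁻⁴ × 955×10³ m = 103 m/s:
V = [fR − √((fR)² − 4 fR V_g)]/2 = [103 − √(103² − 4×103×9)]/2 = 9.96 m/s
Supergeostrophic (V > V_g = 9 m/s), as expected around a high.
Converting: 9.96 m/s × 1.944 = 19.4 knots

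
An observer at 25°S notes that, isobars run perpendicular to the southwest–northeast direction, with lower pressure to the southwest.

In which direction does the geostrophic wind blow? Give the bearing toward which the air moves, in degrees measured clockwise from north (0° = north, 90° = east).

135°

The pressure-gradient force points toward the southwest (bearing 225°).
Geostrophic balance: in the Southern Hemisphere the Coriolis force deflects motion to the left, so the geostrophic wind blows 90° to the left of the pressure-gradient force (low pressure on the right).
Rotating 225° by 90° counterclockwise gives 135° — the wind blows toward the southeast.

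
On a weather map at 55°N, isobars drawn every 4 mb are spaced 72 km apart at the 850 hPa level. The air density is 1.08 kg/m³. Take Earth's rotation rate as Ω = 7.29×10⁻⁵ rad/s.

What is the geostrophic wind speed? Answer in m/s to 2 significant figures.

Coriolis parameter at 55°N:
f = 2Ω sin φ = 2 × 7.29×10⁻⁵ × sin 55° = 1.19×10⁻⁴ s⁻¹
Pressure gradient: |∂P/∂n| = 400 Pa / 72000 m = 5.56×10⁻³ Pa/m
Geostrophic balance (pressure-gradient force = Coriolis force):
V_g = (1/(fρ)) |∂P/∂n| = 5.56×10⁻³ / (1.19×10⁻⁴ × 1.08) = 43.1 m/s

43 m/s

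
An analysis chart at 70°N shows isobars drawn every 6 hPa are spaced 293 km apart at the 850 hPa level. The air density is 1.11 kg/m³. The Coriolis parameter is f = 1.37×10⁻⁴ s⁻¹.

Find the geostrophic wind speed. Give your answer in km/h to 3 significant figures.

48.5 km/h

Pressure gradient: |∂P/∂n| = 600 Pa / 293000 m = 2.05×10⁻³ Pa/m
Geostrophic balance (pressure-gradient force = Coriolis force):
V_g = (1/(fρ)) |∂P/∂n| = 2.05×10⁻³ / (1.37×10⁻⁴ × 1.11) = 13.5 m/s
Converting: 13.5 m/s × 3.6 = 48.5 km/h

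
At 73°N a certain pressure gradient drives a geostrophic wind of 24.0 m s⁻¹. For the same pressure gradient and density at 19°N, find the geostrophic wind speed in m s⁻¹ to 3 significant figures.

With the same pressure gradient and density, V_g ∝ 1/f ∝ 1/sin φ.
V₂ = V₁ · sin φ₁ / sin φ₂ = 24.0 × sin 73° / sin 19°
V₂ = 24.0 × 0.9563/0.3256 = 70.5 m s⁻¹

70.5 m s⁻¹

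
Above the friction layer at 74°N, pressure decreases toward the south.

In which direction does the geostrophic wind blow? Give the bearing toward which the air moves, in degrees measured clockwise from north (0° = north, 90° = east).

270°

The pressure-gradient force points toward the south (bearing 180°).
Geostrophic balance: in the Northern Hemisphere the Coriolis force deflects motion to the right, so the geostrophic wind blows 90° to the right of the pressure-gradient force (low pressure on the left).
Rotating 180° by 90° clockwise gives 270° — the wind blows toward the west.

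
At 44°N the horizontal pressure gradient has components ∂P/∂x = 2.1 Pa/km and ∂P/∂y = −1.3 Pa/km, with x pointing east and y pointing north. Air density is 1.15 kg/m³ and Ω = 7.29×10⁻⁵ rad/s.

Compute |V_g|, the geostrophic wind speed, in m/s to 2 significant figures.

Coriolis parameter at 44°N:
f = 2Ω sin φ = 2 × 7.29×10⁻⁵ × sin 44° = 1.01×10⁻⁴ s⁻¹
Component geostrophic relations (x east, y north):
u_g = −(1/(fρ)) ∂P/∂y,  v_g = (1/(fρ)) ∂P/∂x
u_g = −(−1.3×10⁻³)/(1.01×10⁻⁴ × 1.15) = 11.2 m/s;  v_g = (2.1×10⁻³)/(1.01×10⁻⁴ × 1.15) = 18.0 m/s
|V_g| = √(u_g² + v_g²) = 21.2 m/s

21 m/s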